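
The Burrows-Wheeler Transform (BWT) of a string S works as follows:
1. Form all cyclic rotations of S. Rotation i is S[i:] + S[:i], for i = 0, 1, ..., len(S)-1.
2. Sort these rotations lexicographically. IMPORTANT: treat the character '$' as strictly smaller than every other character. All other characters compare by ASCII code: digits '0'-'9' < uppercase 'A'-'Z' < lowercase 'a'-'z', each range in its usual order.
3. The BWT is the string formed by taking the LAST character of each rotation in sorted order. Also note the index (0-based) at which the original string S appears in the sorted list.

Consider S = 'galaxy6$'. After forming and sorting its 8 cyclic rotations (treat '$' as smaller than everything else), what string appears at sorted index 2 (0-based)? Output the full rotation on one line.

Answer: alaxy6$g

Derivation:
All 8 rotations (rotation i = S[i:]+S[:i]):
  rot[0] = galaxy6$
  rot[1] = alaxy6$g
  rot[2] = laxy6$ga
  rot[3] = axy6$gal
  rot[4] = xy6$gala
  rot[5] = y6$galax
  rot[6] = 6$galaxy
  rot[7] = $galaxy6
Sorted (with $ < everything):
  sorted[0] = $galaxy6
  sorted[1] = 6$galaxy
  sorted[2] = alaxy6$g
  sorted[3] = axy6$gal
  sorted[4] = galaxy6$
  sorted[5] = laxy6$ga
  sorted[6] = xy6$gala
  sorted[7] = y6$galax
sorted[2] = alaxy6$g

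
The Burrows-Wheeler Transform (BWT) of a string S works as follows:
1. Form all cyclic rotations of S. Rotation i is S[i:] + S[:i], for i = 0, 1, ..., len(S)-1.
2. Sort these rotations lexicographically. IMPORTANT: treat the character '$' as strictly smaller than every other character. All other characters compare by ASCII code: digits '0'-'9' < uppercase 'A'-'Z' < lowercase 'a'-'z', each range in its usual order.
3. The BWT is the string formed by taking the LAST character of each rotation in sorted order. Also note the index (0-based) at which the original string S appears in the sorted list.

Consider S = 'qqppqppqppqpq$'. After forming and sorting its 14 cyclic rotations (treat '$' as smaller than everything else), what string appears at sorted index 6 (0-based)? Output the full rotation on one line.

Answer: pqppqpq$qqppqp

Derivation:
All 14 rotations (rotation i = S[i:]+S[:i]):
  rot[0] = qqppqppqppqpq$
  rot[1] = qppqppqppqpq$q
  rot[2] = ppqppqppqpq$qq
  rot[3] = pqppqppqpq$qqp
  rot[4] = qppqppqpq$qqpp
  rot[5] = ppqppqpq$qqppq
  rot[6] = pqppqpq$qqppqp
  rot[7] = qppqpq$qqppqpp
  rot[8] = ppqpq$qqppqppq
  rot[9] = pqpq$qqppqppqp
  rot[10] = qpq$qqppqppqpp
  rot[11] = pq$qqppqppqppq
  rot[12] = q$qqppqppqppqp
  rot[13] = $qqppqppqppqpq
Sorted (with $ < everything):
  sorted[0] = $qqppqppqppqpq
  sorted[1] = ppqppqppqpq$qq
  sorted[2] = ppqppqpq$qqppq
  sorted[3] = ppqpq$qqppqppq
  sorted[4] = pq$qqppqppqppq
  sorted[5] = pqppqppqpq$qqp
  sorted[6] = pqppqpq$qqppqp
  sorted[7] = pqpq$qqppqppqp
  sorted[8] = q$qqppqppqppqp
  sorted[9] = qppqppqppqpq$q
  sorted[10] = qppqppqpq$qqpp
  sorted[11] = qppqpq$qqppqpp
  sorted[12] = qpq$qqppqppqpp
  sorted[13] = qqppqppqppqpq$
sorted[6] = pqppqpq$qqppqp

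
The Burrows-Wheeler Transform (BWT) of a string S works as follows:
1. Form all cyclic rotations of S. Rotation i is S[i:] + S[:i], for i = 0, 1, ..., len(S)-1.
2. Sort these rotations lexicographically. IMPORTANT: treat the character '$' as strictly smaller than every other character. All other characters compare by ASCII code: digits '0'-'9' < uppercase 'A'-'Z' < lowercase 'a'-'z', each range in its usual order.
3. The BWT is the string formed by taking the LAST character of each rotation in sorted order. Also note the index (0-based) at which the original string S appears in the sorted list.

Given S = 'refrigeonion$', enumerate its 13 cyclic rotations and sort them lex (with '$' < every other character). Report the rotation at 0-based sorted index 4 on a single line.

All 13 rotations (rotation i = S[i:]+S[:i]):
  rot[0] = refrigeonion$
  rot[1] = efrigeonion$r
  rot[2] = frigeonion$re
  rot[3] = rigeonion$ref
  rot[4] = igeonion$refr
  rot[5] = geonion$refri
  rot[6] = eonion$refrig
  rot[7] = onion$refrige
  rot[8] = nion$refrigeo
  rot[9] = ion$refrigeon
  rot[10] = on$refrigeoni
  rot[11] = n$refrigeonio
  rot[12] = $refrigeonion
Sorted (with $ < everything):
  sorted[0] = $refrigeonion
  sorted[1] = efrigeonion$r
  sorted[2] = eonion$refrig
  sorted[3] = frigeonion$re
  sorted[4] = geonion$refri
  sorted[5] = igeonion$refr
  sorted[6] = ion$refrigeon
  sorted[7] = n$refrigeonio
  sorted[8] = nion$refrigeo
  sorted[9] = on$refrigeoni
  sorted[10] = onion$refrige
  sorted[11] = refrigeonion$
  sorted[12] = rigeonion$ref
sorted[4] = geonion$refri

Answer: geonion$refri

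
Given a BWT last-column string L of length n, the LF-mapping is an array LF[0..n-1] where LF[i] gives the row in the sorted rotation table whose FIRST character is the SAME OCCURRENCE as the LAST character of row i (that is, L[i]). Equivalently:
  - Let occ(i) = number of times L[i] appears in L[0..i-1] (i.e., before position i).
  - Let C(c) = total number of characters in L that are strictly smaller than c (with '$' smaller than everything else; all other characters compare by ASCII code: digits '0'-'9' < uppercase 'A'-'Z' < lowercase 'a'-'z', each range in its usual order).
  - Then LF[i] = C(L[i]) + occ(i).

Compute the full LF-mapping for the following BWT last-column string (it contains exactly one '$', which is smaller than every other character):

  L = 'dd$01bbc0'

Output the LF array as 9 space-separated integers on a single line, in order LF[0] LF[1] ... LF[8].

Answer: 7 8 0 1 3 4 5 6 2

Derivation:
Char counts: '$':1, '0':2, '1':1, 'b':2, 'c':1, 'd':2
C (first-col start): C('$')=0, C('0')=1, C('1')=3, C('b')=4, C('c')=6, C('d')=7
L[0]='d': occ=0, LF[0]=C('d')+0=7+0=7
L[1]='d': occ=1, LF[1]=C('d')+1=7+1=8
L[2]='$': occ=0, LF[2]=C('$')+0=0+0=0
L[3]='0': occ=0, LF[3]=C('0')+0=1+0=1
L[4]='1': occ=0, LF[4]=C('1')+0=3+0=3
L[5]='b': occ=0, LF[5]=C('b')+0=4+0=4
L[6]='b': occ=1, LF[6]=C('b')+1=4+1=5
L[7]='c': occ=0, LF[7]=C('c')+0=6+0=6
L[8]='0': occ=1, LF[8]=C('0')+1=1+1=2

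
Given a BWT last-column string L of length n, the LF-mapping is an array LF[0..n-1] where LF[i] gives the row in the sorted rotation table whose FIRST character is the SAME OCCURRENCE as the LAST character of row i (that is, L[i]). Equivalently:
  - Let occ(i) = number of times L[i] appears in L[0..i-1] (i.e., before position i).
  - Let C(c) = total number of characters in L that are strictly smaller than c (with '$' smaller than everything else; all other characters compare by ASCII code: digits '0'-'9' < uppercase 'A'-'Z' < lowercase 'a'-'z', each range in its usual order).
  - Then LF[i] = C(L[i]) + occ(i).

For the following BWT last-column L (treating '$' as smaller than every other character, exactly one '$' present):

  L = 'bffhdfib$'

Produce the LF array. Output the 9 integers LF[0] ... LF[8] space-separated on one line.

Answer: 1 4 5 7 3 6 8 2 0

Derivation:
Char counts: '$':1, 'b':2, 'd':1, 'f':3, 'h':1, 'i':1
C (first-col start): C('$')=0, C('b')=1, C('d')=3, C('f')=4, C('h')=7, C('i')=8
L[0]='b': occ=0, LF[0]=C('b')+0=1+0=1
L[1]='f': occ=0, LF[1]=C('f')+0=4+0=4
L[2]='f': occ=1, LF[2]=C('f')+1=4+1=5
L[3]='h': occ=0, LF[3]=C('h')+0=7+0=7
L[4]='d': occ=0, LF[4]=C('d')+0=3+0=3
L[5]='f': occ=2, LF[5]=C('f')+2=4+2=6
L[6]='i': occ=0, LF[6]=C('i')+0=8+0=8
L[7]='b': occ=1, LF[7]=C('b')+1=1+1=2
L[8]='$': occ=0, LF[8]=C('$')+0=0+0=0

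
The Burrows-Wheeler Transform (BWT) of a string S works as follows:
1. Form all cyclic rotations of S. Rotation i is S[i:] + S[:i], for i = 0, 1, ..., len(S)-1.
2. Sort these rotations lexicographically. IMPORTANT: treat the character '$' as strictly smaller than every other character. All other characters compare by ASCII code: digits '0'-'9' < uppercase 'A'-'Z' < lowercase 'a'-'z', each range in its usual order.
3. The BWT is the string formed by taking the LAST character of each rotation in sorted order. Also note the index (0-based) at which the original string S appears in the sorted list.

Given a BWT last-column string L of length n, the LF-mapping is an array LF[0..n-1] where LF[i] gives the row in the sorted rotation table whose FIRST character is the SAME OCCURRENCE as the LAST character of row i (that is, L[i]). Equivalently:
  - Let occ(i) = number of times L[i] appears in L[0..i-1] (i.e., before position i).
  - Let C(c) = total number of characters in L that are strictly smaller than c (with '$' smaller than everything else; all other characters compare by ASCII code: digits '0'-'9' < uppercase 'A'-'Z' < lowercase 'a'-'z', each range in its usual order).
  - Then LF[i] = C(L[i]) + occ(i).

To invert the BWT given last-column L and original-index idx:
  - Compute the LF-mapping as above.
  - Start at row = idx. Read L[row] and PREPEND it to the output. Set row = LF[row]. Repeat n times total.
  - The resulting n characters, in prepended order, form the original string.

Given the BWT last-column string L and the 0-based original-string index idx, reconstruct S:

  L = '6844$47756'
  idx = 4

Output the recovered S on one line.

LF mapping: 5 9 1 2 0 3 7 8 4 6
Walk LF starting at row 4, prepending L[row]:
  step 1: row=4, L[4]='$', prepend. Next row=LF[4]=0
  step 2: row=0, L[0]='6', prepend. Next row=LF[0]=5
  step 3: row=5, L[5]='4', prepend. Next row=LF[5]=3
  step 4: row=3, L[3]='4', prepend. Next row=LF[3]=2
  step 5: row=2, L[2]='4', prepend. Next row=LF[2]=1
  step 6: row=1, L[1]='8', prepend. Next row=LF[1]=9
  step 7: row=9, L[9]='6', prepend. Next row=LF[9]=6
  step 8: row=6, L[6]='7', prepend. Next row=LF[6]=7
  step 9: row=7, L[7]='7', prepend. Next row=LF[7]=8
  step 10: row=8, L[8]='5', prepend. Next row=LF[8]=4
Reversed output: 577684446$

Answer: 577684446$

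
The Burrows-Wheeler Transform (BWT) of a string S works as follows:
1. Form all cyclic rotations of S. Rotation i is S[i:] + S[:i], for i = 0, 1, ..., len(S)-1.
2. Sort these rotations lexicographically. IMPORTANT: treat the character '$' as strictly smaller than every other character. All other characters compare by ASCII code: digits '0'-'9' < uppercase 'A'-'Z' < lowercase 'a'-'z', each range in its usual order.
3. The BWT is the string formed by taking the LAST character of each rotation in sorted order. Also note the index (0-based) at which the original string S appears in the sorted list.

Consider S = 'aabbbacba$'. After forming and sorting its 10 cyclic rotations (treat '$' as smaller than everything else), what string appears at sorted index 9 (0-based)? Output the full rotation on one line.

Answer: cba$aabbba

Derivation:
All 10 rotations (rotation i = S[i:]+S[:i]):
  rot[0] = aabbbacba$
  rot[1] = abbbacba$a
  rot[2] = bbbacba$aa
  rot[3] = bbacba$aab
  rot[4] = bacba$aabb
  rot[5] = acba$aabbb
  rot[6] = cba$aabbba
  rot[7] = ba$aabbbac
  rot[8] = a$aabbbacb
  rot[9] = $aabbbacba
Sorted (with $ < everything):
  sorted[0] = $aabbbacba
  sorted[1] = a$aabbbacb
  sorted[2] = aabbbacba$
  sorted[3] = abbbacba$a
  sorted[4] = acba$aabbb
  sorted[5] = ba$aabbbac
  sorted[6] = bacba$aabb
  sorted[7] = bbacba$aab
  sorted[8] = bbbacba$aa
  sorted[9] = cba$aabbba
sorted[9] = cba$aabbba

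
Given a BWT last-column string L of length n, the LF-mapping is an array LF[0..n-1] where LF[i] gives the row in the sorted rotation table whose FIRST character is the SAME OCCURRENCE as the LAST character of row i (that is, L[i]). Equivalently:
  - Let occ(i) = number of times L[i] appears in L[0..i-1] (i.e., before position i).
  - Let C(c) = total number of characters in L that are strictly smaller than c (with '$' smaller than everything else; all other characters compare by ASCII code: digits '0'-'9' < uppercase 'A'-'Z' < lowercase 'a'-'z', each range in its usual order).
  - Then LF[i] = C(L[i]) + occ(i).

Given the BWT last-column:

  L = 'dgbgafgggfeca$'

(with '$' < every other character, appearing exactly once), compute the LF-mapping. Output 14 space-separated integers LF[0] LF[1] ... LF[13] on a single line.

Answer: 5 9 3 10 1 7 11 12 13 8 6 4 2 0

Derivation:
Char counts: '$':1, 'a':2, 'b':1, 'c':1, 'd':1, 'e':1, 'f':2, 'g':5
C (first-col start): C('$')=0, C('a')=1, C('b')=3, C('c')=4, C('d')=5, C('e')=6, C('f')=7, C('g')=9
L[0]='d': occ=0, LF[0]=C('d')+0=5+0=5
L[1]='g': occ=0, LF[1]=C('g')+0=9+0=9
L[2]='b': occ=0, LF[2]=C('b')+0=3+0=3
L[3]='g': occ=1, LF[3]=C('g')+1=9+1=10
L[4]='a': occ=0, LF[4]=C('a')+0=1+0=1
L[5]='f': occ=0, LF[5]=C('f')+0=7+0=7
L[6]='g': occ=2, LF[6]=C('g')+2=9+2=11
L[7]='g': occ=3, LF[7]=C('g')+3=9+3=12
L[8]='g': occ=4, LF[8]=C('g')+4=9+4=13
L[9]='f': occ=1, LF[9]=C('f')+1=7+1=8
L[10]='e': occ=0, LF[10]=C('e')+0=6+0=6
L[11]='c': occ=0, LF[11]=C('c')+0=4+0=4
L[12]='a': occ=1, LF[12]=C('a')+1=1+1=2
L[13]='$': occ=0, LF[13]=C('$')+0=0+0=0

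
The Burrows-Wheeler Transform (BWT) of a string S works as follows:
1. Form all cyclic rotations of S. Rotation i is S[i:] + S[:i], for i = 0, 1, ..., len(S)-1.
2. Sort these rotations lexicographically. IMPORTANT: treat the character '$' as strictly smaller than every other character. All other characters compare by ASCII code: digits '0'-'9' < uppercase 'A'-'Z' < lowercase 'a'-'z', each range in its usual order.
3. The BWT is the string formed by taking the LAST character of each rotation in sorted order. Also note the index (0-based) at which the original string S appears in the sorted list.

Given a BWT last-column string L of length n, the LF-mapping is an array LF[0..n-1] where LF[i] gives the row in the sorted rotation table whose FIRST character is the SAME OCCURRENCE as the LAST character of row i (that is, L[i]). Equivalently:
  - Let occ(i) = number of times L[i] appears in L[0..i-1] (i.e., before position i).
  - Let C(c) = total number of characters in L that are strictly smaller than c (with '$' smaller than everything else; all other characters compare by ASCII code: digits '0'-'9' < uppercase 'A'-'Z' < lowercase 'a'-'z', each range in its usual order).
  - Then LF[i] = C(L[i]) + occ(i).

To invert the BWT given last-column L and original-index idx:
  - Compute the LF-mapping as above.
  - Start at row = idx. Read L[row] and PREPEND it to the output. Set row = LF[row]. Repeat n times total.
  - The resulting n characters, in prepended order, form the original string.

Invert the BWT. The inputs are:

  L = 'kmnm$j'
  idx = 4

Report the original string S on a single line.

LF mapping: 2 3 5 4 0 1
Walk LF starting at row 4, prepending L[row]:
  step 1: row=4, L[4]='$', prepend. Next row=LF[4]=0
  step 2: row=0, L[0]='k', prepend. Next row=LF[0]=2
  step 3: row=2, L[2]='n', prepend. Next row=LF[2]=5
  step 4: row=5, L[5]='j', prepend. Next row=LF[5]=1
  step 5: row=1, L[1]='m', prepend. Next row=LF[1]=3
  step 6: row=3, L[3]='m', prepend. Next row=LF[3]=4
Reversed output: mmjnk$

Answer: mmjnk$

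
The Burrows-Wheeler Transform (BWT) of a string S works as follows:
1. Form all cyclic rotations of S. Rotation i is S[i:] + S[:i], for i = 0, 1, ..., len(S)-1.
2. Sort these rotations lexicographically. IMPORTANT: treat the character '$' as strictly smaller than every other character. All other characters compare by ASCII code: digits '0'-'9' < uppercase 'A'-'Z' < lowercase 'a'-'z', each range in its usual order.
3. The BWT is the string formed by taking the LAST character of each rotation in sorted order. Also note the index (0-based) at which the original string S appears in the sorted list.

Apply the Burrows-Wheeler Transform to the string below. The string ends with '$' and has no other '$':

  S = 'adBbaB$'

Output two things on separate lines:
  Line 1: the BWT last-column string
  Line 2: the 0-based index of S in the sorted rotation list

Answer: Badb$Ba
4

Derivation:
All 7 rotations (rotation i = S[i:]+S[:i]):
  rot[0] = adBbaB$
  rot[1] = dBbaB$a
  rot[2] = BbaB$ad
  rot[3] = baB$adB
  rot[4] = aB$adBb
  rot[5] = B$adBba
  rot[6] = $adBbaB
Sorted (with $ < everything):
  sorted[0] = $adBbaB  (last char: 'B')
  sorted[1] = B$adBba  (last char: 'a')
  sorted[2] = BbaB$ad  (last char: 'd')
  sorted[3] = aB$adBb  (last char: 'b')
  sorted[4] = adBbaB$  (last char: '$')
  sorted[5] = baB$adB  (last char: 'B')
  sorted[6] = dBbaB$a  (last char: 'a')
Last column: Badb$Ba
Original string S is at sorted index 4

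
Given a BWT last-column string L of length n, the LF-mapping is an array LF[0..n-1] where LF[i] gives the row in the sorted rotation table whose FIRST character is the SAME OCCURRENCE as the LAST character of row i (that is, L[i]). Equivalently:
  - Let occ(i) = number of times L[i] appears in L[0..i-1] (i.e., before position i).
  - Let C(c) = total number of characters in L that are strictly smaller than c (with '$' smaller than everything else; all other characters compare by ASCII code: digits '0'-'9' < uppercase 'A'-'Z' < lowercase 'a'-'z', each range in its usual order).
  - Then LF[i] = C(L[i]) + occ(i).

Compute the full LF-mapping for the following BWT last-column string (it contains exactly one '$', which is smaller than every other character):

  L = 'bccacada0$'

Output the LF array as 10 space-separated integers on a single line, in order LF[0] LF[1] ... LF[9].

Answer: 5 6 7 2 8 3 9 4 1 0

Derivation:
Char counts: '$':1, '0':1, 'a':3, 'b':1, 'c':3, 'd':1
C (first-col start): C('$')=0, C('0')=1, C('a')=2, C('b')=5, C('c')=6, C('d')=9
L[0]='b': occ=0, LF[0]=C('b')+0=5+0=5
L[1]='c': occ=0, LF[1]=C('c')+0=6+0=6
L[2]='c': occ=1, LF[2]=C('c')+1=6+1=7
L[3]='a': occ=0, LF[3]=C('a')+0=2+0=2
L[4]='c': occ=2, LF[4]=C('c')+2=6+2=8
L[5]='a': occ=1, LF[5]=C('a')+1=2+1=3
L[6]='d': occ=0, LF[6]=C('d')+0=9+0=9
L[7]='a': occ=2, LF[7]=C('a')+2=2+2=4
L[8]='0': occ=0, LF[8]=C('0')+0=1+0=1
L[9]='$': occ=0, LF[9]=C('$')+0=0+0=0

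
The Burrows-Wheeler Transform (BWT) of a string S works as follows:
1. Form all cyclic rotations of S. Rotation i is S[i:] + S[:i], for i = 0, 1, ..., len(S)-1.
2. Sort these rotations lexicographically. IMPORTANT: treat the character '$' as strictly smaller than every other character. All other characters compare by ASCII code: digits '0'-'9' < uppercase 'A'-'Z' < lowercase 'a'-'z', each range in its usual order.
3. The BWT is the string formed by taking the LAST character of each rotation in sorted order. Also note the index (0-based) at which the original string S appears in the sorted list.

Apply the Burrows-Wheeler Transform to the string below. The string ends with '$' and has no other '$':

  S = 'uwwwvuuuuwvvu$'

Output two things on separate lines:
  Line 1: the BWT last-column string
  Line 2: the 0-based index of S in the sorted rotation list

Answer: uvvuuu$vwwwuwu
6

Derivation:
All 14 rotations (rotation i = S[i:]+S[:i]):
  rot[0] = uwwwvuuuuwvvu$
  rot[1] = wwwvuuuuwvvu$u
  rot[2] = wwvuuuuwvvu$uw
  rot[3] = wvuuuuwvvu$uww
  rot[4] = vuuuuwvvu$uwww
  rot[5] = uuuuwvvu$uwwwv
  rot[6] = uuuwvvu$uwwwvu
  rot[7] = uuwvvu$uwwwvuu
  rot[8] = uwvvu$uwwwvuuu
  rot[9] = wvvu$uwwwvuuuu
  rot[10] = vvu$uwwwvuuuuw
  rot[11] = vu$uwwwvuuuuwv
  rot[12] = u$uwwwvuuuuwvv
  rot[13] = $uwwwvuuuuwvvu
Sorted (with $ < everything):
  sorted[0] = $uwwwvuuuuwvvu  (last char: 'u')
  sorted[1] = u$uwwwvuuuuwvv  (last char: 'v')
  sorted[2] = uuuuwvvu$uwwwv  (last char: 'v')
  sorted[3] = uuuwvvu$uwwwvu  (last char: 'u')
  sorted[4] = uuwvvu$uwwwvuu  (last char: 'u')
  sorted[5] = uwvvu$uwwwvuuu  (last char: 'u')
  sorted[6] = uwwwvuuuuwvvu$  (last char: '$')
  sorted[7] = vu$uwwwvuuuuwv  (last char: 'v')
  sorted[8] = vuuuuwvvu$uwww  (last char: 'w')
  sorted[9] = vvu$uwwwvuuuuw  (last char: 'w')
  sorted[10] = wvuuuuwvvu$uww  (last char: 'w')
  sorted[11] = wvvu$uwwwvuuuu  (last char: 'u')
  sorted[12] = wwvuuuuwvvu$uw  (last char: 'w')
  sorted[13] = wwwvuuuuwvvu$u  (last char: 'u')
Last column: uvvuuu$vwwwuwu
Original string S is at sorted index 6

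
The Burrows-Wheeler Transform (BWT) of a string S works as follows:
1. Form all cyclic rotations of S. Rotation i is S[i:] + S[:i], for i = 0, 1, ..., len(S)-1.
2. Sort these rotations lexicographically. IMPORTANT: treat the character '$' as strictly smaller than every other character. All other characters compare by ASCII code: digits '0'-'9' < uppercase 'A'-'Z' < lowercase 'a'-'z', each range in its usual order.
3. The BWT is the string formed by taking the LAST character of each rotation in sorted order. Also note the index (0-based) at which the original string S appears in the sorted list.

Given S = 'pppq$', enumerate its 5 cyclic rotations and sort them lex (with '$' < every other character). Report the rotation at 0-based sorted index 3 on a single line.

All 5 rotations (rotation i = S[i:]+S[:i]):
  rot[0] = pppq$
  rot[1] = ppq$p
  rot[2] = pq$pp
  rot[3] = q$ppp
  rot[4] = $pppq
Sorted (with $ < everything):
  sorted[0] = $pppq
  sorted[1] = pppq$
  sorted[2] = ppq$p
  sorted[3] = pq$pp
  sorted[4] = q$ppp
sorted[3] = pq$pp

Answer: pq$pp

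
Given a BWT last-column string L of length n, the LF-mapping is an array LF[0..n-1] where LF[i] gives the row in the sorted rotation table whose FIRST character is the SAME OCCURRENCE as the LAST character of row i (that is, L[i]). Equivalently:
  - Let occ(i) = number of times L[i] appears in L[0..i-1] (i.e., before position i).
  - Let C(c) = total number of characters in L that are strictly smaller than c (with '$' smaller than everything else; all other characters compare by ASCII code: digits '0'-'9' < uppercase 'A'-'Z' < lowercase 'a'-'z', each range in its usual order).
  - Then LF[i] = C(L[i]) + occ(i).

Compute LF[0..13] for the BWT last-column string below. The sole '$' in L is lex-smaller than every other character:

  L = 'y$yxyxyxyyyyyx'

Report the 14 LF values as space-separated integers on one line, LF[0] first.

Answer: 5 0 6 1 7 2 8 3 9 10 11 12 13 4

Derivation:
Char counts: '$':1, 'x':4, 'y':9
C (first-col start): C('$')=0, C('x')=1, C('y')=5
L[0]='y': occ=0, LF[0]=C('y')+0=5+0=5
L[1]='$': occ=0, LF[1]=C('$')+0=0+0=0
L[2]='y': occ=1, LF[2]=C('y')+1=5+1=6
L[3]='x': occ=0, LF[3]=C('x')+0=1+0=1
L[4]='y': occ=2, LF[4]=C('y')+2=5+2=7
L[5]='x': occ=1, LF[5]=C('x')+1=1+1=2
L[6]='y': occ=3, LF[6]=C('y')+3=5+3=8
L[7]='x': occ=2, LF[7]=C('x')+2=1+2=3
L[8]='y': occ=4, LF[8]=C('y')+4=5+4=9
L[9]='y': occ=5, LF[9]=C('y')+5=5+5=10
L[10]='y': occ=6, LF[10]=C('y')+6=5+6=11
L[11]='y': occ=7, LF[11]=C('y')+7=5+7=12
L[12]='y': occ=8, LF[12]=C('y')+8=5+8=13
L[13]='x': occ=3, LF[13]=C('x')+3=1+3=4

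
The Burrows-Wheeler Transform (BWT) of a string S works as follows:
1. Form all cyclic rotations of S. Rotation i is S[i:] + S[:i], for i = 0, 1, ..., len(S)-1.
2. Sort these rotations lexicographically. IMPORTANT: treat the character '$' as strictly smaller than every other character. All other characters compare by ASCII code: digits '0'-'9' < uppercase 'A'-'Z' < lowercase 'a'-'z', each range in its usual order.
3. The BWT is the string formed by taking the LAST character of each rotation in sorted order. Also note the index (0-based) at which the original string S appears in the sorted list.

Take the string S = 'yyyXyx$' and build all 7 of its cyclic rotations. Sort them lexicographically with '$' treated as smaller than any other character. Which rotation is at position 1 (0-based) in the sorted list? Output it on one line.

Answer: Xyx$yyy

Derivation:
All 7 rotations (rotation i = S[i:]+S[:i]):
  rot[0] = yyyXyx$
  rot[1] = yyXyx$y
  rot[2] = yXyx$yy
  rot[3] = Xyx$yyy
  rot[4] = yx$yyyX
  rot[5] = x$yyyXy
  rot[6] = $yyyXyx
Sorted (with $ < everything):
  sorted[0] = $yyyXyx
  sorted[1] = Xyx$yyy
  sorted[2] = x$yyyXy
  sorted[3] = yXyx$yy
  sorted[4] = yx$yyyX
  sorted[5] = yyXyx$y
  sorted[6] = yyyXyx$
sorted[1] = Xyx$yyy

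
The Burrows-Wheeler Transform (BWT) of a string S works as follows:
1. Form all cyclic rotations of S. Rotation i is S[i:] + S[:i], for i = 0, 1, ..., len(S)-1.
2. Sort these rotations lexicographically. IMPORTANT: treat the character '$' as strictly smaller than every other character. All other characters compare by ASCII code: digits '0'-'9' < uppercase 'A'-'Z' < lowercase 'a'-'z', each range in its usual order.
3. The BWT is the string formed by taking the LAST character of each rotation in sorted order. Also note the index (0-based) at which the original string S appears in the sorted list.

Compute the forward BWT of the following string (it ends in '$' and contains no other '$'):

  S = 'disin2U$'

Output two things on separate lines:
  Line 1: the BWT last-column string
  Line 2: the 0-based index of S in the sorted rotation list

Answer: Un2$sdii
3

Derivation:
All 8 rotations (rotation i = S[i:]+S[:i]):
  rot[0] = disin2U$
  rot[1] = isin2U$d
  rot[2] = sin2U$di
  rot[3] = in2U$dis
  rot[4] = n2U$disi
  rot[5] = 2U$disin
  rot[6] = U$disin2
  rot[7] = $disin2U
Sorted (with $ < everything):
  sorted[0] = $disin2U  (last char: 'U')
  sorted[1] = 2U$disin  (last char: 'n')
  sorted[2] = U$disin2  (last char: '2')
  sorted[3] = disin2U$  (last char: '$')
  sorted[4] = in2U$dis  (last char: 's')
  sorted[5] = isin2U$d  (last char: 'd')
  sorted[6] = n2U$disi  (last char: 'i')
  sorted[7] = sin2U$di  (last char: 'i')
Last column: Un2$sdii
Original string S is at sorted index 3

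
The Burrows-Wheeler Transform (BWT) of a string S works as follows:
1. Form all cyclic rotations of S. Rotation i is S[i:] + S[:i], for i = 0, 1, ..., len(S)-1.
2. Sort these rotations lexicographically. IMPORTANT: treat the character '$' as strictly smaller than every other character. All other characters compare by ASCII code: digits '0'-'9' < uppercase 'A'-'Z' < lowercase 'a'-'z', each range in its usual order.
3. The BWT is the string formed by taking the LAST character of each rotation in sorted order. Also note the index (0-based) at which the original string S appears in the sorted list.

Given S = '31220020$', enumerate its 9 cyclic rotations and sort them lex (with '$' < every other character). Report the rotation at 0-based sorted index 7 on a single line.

Answer: 220020$31

Derivation:
All 9 rotations (rotation i = S[i:]+S[:i]):
  rot[0] = 31220020$
  rot[1] = 1220020$3
  rot[2] = 220020$31
  rot[3] = 20020$312
  rot[4] = 0020$3122
  rot[5] = 020$31220
  rot[6] = 20$312200
  rot[7] = 0$3122002
  rot[8] = $31220020
Sorted (with $ < everything):
  sorted[0] = $31220020
  sorted[1] = 0$3122002
  sorted[2] = 0020$3122
  sorted[3] = 020$31220
  sorted[4] = 1220020$3
  sorted[5] = 20$312200
  sorted[6] = 20020$312
  sorted[7] = 220020$31
  sorted[8] = 31220020$
sorted[7] = 220020$31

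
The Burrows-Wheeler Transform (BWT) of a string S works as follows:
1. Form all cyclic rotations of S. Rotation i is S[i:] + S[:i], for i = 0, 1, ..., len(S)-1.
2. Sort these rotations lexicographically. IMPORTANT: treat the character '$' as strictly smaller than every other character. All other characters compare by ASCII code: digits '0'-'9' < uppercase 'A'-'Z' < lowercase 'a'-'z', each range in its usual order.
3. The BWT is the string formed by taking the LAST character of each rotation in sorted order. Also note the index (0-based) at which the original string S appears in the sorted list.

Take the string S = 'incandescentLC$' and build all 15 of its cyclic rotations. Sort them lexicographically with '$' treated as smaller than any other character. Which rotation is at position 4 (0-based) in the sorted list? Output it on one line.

All 15 rotations (rotation i = S[i:]+S[:i]):
  rot[0] = incandescentLC$
  rot[1] = ncandescentLC$i
  rot[2] = candescentLC$in
  rot[3] = andescentLC$inc
  rot[4] = ndescentLC$inca
  rot[5] = descentLC$incan
  rot[6] = escentLC$incand
  rot[7] = scentLC$incande
  rot[8] = centLC$incandes
  rot[9] = entLC$incandesc
  rot[10] = ntLC$incandesce
  rot[11] = tLC$incandescen
  rot[12] = LC$incandescent
  rot[13] = C$incandescentL
  rot[14] = $incandescentLC
Sorted (with $ < everything):
  sorted[0] = $incandescentLC
  sorted[1] = C$incandescentL
  sorted[2] = LC$incandescent
  sorted[3] = andescentLC$inc
  sorted[4] = candescentLC$in
  sorted[5] = centLC$incandes
  sorted[6] = descentLC$incan
  sorted[7] = entLC$incandesc
  sorted[8] = escentLC$incand
  sorted[9] = incandescentLC$
  sorted[10] = ncandescentLC$i
  sorted[11] = ndescentLC$inca
  sorted[12] = ntLC$incandesce
  sorted[13] = scentLC$incande
  sorted[14] = tLC$incandescen
sorted[4] = candescentLC$in

Answer: candescentLC$in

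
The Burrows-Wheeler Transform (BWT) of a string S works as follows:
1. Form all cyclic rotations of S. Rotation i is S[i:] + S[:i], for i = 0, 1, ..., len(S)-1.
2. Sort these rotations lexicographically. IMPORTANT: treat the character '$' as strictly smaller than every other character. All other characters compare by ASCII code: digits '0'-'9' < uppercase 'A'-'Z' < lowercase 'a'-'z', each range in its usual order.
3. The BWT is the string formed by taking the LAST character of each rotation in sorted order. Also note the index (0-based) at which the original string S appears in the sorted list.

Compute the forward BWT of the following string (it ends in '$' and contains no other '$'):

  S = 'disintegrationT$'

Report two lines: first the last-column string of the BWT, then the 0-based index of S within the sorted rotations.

All 16 rotations (rotation i = S[i:]+S[:i]):
  rot[0] = disintegrationT$
  rot[1] = isintegrationT$d
  rot[2] = sintegrationT$di
  rot[3] = integrationT$dis
  rot[4] = ntegrationT$disi
  rot[5] = tegrationT$disin
  rot[6] = egrationT$disint
  rot[7] = grationT$disinte
  rot[8] = rationT$disinteg
  rot[9] = ationT$disintegr
  rot[10] = tionT$disintegra
  rot[11] = ionT$disintegrat
  rot[12] = onT$disintegrati
  rot[13] = nT$disintegratio
  rot[14] = T$disintegration
  rot[15] = $disintegrationT
Sorted (with $ < everything):
  sorted[0] = $disintegrationT  (last char: 'T')
  sorted[1] = T$disintegration  (last char: 'n')
  sorted[2] = ationT$disintegr  (last char: 'r')
  sorted[3] = disintegrationT$  (last char: '$')
  sorted[4] = egrationT$disint  (last char: 't')
  sorted[5] = grationT$disinte  (last char: 'e')
  sorted[6] = integrationT$dis  (last char: 's')
  sorted[7] = ionT$disintegrat  (last char: 't')
  sorted[8] = isintegrationT$d  (last char: 'd')
  sorted[9] = nT$disintegratio  (last char: 'o')
  sorted[10] = ntegrationT$disi  (last char: 'i')
  sorted[11] = onT$disintegrati  (last char: 'i')
  sorted[12] = rationT$disinteg  (last char: 'g')
  sorted[13] = sintegrationT$di  (last char: 'i')
  sorted[14] = tegrationT$disin  (last char: 'n')
  sorted[15] = tionT$disintegra  (last char: 'a')
Last column: Tnr$testdoiigina
Original string S is at sorted index 3

Answer: Tnr$testdoiigina
3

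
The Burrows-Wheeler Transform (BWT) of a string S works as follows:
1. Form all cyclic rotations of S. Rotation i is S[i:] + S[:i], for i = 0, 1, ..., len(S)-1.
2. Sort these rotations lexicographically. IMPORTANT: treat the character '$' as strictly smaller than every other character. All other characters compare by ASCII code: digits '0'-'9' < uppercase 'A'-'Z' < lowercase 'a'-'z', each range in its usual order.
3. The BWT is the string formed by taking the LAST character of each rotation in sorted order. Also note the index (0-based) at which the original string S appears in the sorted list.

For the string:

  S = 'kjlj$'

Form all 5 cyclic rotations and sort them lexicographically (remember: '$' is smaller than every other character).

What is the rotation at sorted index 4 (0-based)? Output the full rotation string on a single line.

Answer: lj$kj

Derivation:
All 5 rotations (rotation i = S[i:]+S[:i]):
  rot[0] = kjlj$
  rot[1] = jlj$k
  rot[2] = lj$kj
  rot[3] = j$kjl
  rot[4] = $kjlj
Sorted (with $ < everything):
  sorted[0] = $kjlj
  sorted[1] = j$kjl
  sorted[2] = jlj$k
  sorted[3] = kjlj$
  sorted[4] = lj$kj
sorted[4] = lj$kj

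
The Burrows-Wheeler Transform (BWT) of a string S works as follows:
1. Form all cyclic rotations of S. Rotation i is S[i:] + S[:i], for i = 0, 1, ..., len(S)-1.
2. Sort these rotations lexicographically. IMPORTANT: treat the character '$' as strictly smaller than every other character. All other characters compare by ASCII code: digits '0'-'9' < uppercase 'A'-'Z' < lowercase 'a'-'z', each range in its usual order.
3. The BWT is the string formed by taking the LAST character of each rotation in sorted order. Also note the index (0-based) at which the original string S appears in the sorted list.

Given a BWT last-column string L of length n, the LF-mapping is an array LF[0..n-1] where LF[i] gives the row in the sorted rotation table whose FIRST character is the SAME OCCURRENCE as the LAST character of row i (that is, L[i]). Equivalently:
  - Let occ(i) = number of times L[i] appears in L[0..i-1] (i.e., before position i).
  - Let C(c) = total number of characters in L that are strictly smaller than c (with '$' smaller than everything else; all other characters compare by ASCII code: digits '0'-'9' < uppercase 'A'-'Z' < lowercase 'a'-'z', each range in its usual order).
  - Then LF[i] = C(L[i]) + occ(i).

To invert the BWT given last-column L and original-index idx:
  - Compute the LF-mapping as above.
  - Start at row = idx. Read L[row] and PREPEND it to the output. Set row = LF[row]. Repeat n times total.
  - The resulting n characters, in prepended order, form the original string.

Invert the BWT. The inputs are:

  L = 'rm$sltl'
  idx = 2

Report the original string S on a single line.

Answer: ltsmlr$

Derivation:
LF mapping: 4 3 0 5 1 6 2
Walk LF starting at row 2, prepending L[row]:
  step 1: row=2, L[2]='$', prepend. Next row=LF[2]=0
  step 2: row=0, L[0]='r', prepend. Next row=LF[0]=4
  step 3: row=4, L[4]='l', prepend. Next row=LF[4]=1
  step 4: row=1, L[1]='m', prepend. Next row=LF[1]=3
  step 5: row=3, L[3]='s', prepend. Next row=LF[3]=5
  step 6: row=5, L[5]='t', prepend. Next row=LF[5]=6
  step 7: row=6, L[6]='l', prepend. Next row=LF[6]=2
Reversed output: ltsmlr$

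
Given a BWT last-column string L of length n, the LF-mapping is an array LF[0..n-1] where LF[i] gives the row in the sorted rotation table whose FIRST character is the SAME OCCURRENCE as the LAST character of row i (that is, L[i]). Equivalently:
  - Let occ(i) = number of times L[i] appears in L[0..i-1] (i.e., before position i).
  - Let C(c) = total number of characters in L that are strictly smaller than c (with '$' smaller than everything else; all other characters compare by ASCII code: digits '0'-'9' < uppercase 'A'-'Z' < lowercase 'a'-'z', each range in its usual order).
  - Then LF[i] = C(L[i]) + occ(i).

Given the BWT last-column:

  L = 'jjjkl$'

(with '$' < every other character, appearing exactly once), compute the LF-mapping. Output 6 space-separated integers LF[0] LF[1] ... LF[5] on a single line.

Answer: 1 2 3 4 5 0

Derivation:
Char counts: '$':1, 'j':3, 'k':1, 'l':1
C (first-col start): C('$')=0, C('j')=1, C('k')=4, C('l')=5
L[0]='j': occ=0, LF[0]=C('j')+0=1+0=1
L[1]='j': occ=1, LF[1]=C('j')+1=1+1=2
L[2]='j': occ=2, LF[2]=C('j')+2=1+2=3
L[3]='k': occ=0, LF[3]=C('k')+0=4+0=4
L[4]='l': occ=0, LF[4]=C('l')+0=5+0=5
L[5]='$': occ=0, LF[5]=C('$')+0=0+0=0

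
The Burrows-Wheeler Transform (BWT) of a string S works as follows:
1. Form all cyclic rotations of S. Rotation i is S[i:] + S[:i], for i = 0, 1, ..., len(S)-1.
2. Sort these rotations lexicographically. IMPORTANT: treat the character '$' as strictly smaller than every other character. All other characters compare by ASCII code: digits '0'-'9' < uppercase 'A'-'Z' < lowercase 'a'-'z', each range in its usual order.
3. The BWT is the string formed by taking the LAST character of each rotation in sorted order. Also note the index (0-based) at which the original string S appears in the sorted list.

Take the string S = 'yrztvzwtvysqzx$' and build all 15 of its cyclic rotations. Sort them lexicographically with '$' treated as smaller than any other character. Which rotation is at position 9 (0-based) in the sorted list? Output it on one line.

Answer: x$yrztvzwtvysqz

Derivation:
All 15 rotations (rotation i = S[i:]+S[:i]):
  rot[0] = yrztvzwtvysqzx$
  rot[1] = rztvzwtvysqzx$y
  rot[2] = ztvzwtvysqzx$yr
  rot[3] = tvzwtvysqzx$yrz
  rot[4] = vzwtvysqzx$yrzt
  rot[5] = zwtvysqzx$yrztv
  rot[6] = wtvysqzx$yrztvz
  rot[7] = tvysqzx$yrztvzw
  rot[8] = vysqzx$yrztvzwt
  rot[9] = ysqzx$yrztvzwtv
  rot[10] = sqzx$yrztvzwtvy
  rot[11] = qzx$yrztvzwtvys
  rot[12] = zx$yrztvzwtvysq
  rot[13] = x$yrztvzwtvysqz
  rot[14] = $yrztvzwtvysqzx
Sorted (with $ < everything):
  sorted[0] = $yrztvzwtvysqzx
  sorted[1] = qzx$yrztvzwtvys
  sorted[2] = rztvzwtvysqzx$y
  sorted[3] = sqzx$yrztvzwtvy
  sorted[4] = tvysqzx$yrztvzw
  sorted[5] = tvzwtvysqzx$yrz
  sorted[6] = vysqzx$yrztvzwt
  sorted[7] = vzwtvysqzx$yrzt
  sorted[8] = wtvysqzx$yrztvz
  sorted[9] = x$yrztvzwtvysqz
  sorted[10] = yrztvzwtvysqzx$
  sorted[11] = ysqzx$yrztvzwtv
  sorted[12] = ztvzwtvysqzx$yr
  sorted[13] = zwtvysqzx$yrztv
  sorted[14] = zx$yrztvzwtvysq
sorted[9] = x$yrztvzwtvysqz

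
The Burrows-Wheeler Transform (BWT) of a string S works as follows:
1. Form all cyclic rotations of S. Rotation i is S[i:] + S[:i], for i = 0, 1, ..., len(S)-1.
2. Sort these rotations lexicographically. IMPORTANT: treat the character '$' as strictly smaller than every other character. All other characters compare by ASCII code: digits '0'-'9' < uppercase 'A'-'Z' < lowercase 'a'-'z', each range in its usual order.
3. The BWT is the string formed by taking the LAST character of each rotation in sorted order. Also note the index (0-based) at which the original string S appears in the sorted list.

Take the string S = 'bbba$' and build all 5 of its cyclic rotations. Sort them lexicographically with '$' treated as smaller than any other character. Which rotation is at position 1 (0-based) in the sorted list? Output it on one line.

All 5 rotations (rotation i = S[i:]+S[:i]):
  rot[0] = bbba$
  rot[1] = bba$b
  rot[2] = ba$bb
  rot[3] = a$bbb
  rot[4] = $bbba
Sorted (with $ < everything):
  sorted[0] = $bbba
  sorted[1] = a$bbb
  sorted[2] = ba$bb
  sorted[3] = bba$b
  sorted[4] = bbba$
sorted[1] = a$bbb

Answer: a$bbb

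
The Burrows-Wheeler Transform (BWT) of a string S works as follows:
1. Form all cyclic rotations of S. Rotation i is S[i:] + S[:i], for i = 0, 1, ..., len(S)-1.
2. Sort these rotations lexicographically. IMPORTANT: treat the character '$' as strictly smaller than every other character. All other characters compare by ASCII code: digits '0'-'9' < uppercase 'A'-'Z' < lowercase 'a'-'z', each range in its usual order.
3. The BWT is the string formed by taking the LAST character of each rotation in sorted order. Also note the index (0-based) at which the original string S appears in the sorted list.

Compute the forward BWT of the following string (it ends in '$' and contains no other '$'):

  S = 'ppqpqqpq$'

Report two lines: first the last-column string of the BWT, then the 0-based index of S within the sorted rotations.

Answer: q$qpqpqpp
1

Derivation:
All 9 rotations (rotation i = S[i:]+S[:i]):
  rot[0] = ppqpqqpq$
  rot[1] = pqpqqpq$p
  rot[2] = qpqqpq$pp
  rot[3] = pqqpq$ppq
  rot[4] = qqpq$ppqp
  rot[5] = qpq$ppqpq
  rot[6] = pq$ppqpqq
  rot[7] = q$ppqpqqp
  rot[8] = $ppqpqqpq
Sorted (with $ < everything):
  sorted[0] = $ppqpqqpq  (last char: 'q')
  sorted[1] = ppqpqqpq$  (last char: '$')
  sorted[2] = pq$ppqpqq  (last char: 'q')
  sorted[3] = pqpqqpq$p  (last char: 'p')
  sorted[4] = pqqpq$ppq  (last char: 'q')
  sorted[5] = q$ppqpqqp  (last char: 'p')
  sorted[6] = qpq$ppqpq  (last char: 'q')
  sorted[7] = qpqqpq$pp  (last char: 'p')
  sorted[8] = qqpq$ppqp  (last char: 'p')
Last column: q$qpqpqpp
Original string S is at sorted index 1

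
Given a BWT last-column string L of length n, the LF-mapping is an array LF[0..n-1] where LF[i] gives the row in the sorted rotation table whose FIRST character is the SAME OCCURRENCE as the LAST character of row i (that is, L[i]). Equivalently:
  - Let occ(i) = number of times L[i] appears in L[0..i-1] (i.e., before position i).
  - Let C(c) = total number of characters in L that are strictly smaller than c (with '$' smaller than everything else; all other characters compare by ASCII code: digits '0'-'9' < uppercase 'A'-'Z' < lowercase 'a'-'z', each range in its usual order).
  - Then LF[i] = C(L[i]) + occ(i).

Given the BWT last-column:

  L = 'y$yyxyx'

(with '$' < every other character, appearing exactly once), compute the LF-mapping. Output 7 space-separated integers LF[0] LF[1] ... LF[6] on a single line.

Char counts: '$':1, 'x':2, 'y':4
C (first-col start): C('$')=0, C('x')=1, C('y')=3
L[0]='y': occ=0, LF[0]=C('y')+0=3+0=3
L[1]='$': occ=0, LF[1]=C('$')+0=0+0=0
L[2]='y': occ=1, LF[2]=C('y')+1=3+1=4
L[3]='y': occ=2, LF[3]=C('y')+2=3+2=5
L[4]='x': occ=0, LF[4]=C('x')+0=1+0=1
L[5]='y': occ=3, LF[5]=C('y')+3=3+3=6
L[6]='x': occ=1, LF[6]=C('x')+1=1+1=2

Answer: 3 0 4 5 1 6 2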